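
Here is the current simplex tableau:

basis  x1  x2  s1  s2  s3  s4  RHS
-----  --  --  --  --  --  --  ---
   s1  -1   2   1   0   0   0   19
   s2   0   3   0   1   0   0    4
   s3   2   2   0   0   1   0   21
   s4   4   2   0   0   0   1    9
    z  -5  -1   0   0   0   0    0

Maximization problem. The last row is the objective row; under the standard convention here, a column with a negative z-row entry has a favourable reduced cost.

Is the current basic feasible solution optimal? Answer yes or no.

no

Column x1 has objective-row coefficient -5, which is negative; an improving pivot exists, so not yet optimal.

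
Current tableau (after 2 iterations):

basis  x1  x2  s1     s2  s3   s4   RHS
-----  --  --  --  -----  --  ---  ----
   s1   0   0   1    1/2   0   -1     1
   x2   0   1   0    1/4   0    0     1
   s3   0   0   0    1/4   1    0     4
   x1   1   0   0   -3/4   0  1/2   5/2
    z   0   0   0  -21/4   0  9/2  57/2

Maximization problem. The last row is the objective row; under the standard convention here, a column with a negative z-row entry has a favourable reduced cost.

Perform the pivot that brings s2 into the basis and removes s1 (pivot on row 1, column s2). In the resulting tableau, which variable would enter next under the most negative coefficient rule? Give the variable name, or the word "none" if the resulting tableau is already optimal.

s4

Pivot element 1/2. New z-row = old z-row − (-21/4)·(row 1/(1/2)).
Updated z-row coefficients: x1: 0, x2: 0, s1: 21/2, s2: 0, s3: 0, s4: -6.
The most negative is -6 in column s4, so s4 would enter next.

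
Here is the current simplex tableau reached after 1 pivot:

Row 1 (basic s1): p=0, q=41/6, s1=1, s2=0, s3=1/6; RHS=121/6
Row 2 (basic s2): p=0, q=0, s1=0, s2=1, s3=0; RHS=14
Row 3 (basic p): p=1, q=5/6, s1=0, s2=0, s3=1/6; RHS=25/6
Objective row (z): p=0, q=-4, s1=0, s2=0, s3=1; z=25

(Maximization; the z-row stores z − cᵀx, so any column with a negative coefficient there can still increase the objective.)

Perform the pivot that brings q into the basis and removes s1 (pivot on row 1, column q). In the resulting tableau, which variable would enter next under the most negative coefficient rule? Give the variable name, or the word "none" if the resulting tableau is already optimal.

Pivot element 41/6. New z-row = old z-row − (-4)·(row 1/(41/6)).
Updated z-row coefficients: p: 0, q: 0, s1: 24/41, s2: 0, s3: 45/41.
No coefficient is strictly negative; the tableau after this pivot is optimal.

none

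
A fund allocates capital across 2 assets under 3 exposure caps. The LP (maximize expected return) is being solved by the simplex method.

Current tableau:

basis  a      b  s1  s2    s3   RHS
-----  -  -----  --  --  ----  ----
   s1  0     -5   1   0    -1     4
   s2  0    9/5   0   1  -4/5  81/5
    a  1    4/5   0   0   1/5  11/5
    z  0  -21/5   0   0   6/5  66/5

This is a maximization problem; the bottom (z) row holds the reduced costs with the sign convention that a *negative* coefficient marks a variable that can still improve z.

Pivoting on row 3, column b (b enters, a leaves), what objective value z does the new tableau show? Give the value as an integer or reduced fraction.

Minimum ratio for b: (11/5)/(4/5) = 11/4.
z changes by −(z-row coeff of b)·ratio = −(-21/5)·(11/4) = 231/20.
New z = 66/5 + (231/20) = 99/4.

99/4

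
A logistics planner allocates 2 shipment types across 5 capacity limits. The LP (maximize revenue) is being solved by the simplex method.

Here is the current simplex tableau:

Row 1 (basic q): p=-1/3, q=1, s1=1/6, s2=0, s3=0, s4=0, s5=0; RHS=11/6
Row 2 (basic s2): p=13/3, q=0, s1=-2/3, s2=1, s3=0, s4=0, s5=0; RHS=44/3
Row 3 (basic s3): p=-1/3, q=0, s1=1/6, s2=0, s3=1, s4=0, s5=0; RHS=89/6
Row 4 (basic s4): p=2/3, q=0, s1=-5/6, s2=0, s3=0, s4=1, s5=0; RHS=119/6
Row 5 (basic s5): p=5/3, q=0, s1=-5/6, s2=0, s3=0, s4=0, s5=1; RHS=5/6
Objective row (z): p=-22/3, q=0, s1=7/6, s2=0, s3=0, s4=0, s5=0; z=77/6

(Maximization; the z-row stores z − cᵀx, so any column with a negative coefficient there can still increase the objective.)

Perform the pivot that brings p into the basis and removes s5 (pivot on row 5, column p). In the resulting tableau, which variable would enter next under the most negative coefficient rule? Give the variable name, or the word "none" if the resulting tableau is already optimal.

s1

Pivot element 5/3. New z-row = old z-row − (-22/3)·(row 5/(5/3)).
Updated z-row coefficients: p: 0, q: 0, s1: -5/2, s2: 0, s3: 0, s4: 0, s5: 22/5.
The most negative is -5/2 in column s1, so s1 would enter next.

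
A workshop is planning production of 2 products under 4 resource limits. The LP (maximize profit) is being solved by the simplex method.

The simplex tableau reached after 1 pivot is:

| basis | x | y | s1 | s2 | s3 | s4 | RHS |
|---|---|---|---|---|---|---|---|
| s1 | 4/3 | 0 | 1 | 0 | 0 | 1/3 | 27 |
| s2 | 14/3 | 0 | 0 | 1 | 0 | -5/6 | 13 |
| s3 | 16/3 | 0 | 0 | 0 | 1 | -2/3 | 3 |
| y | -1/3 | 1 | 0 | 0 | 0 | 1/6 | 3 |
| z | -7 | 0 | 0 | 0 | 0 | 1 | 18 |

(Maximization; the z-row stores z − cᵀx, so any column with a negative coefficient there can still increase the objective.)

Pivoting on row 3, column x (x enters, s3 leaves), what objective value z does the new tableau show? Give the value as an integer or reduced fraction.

Minimum ratio for x: 3/(16/3) = 9/16.
z changes by −(z-row coeff of x)·ratio = −(-7)·(9/16) = 63/16.
New z = 18 + (63/16) = 351/16.

351/16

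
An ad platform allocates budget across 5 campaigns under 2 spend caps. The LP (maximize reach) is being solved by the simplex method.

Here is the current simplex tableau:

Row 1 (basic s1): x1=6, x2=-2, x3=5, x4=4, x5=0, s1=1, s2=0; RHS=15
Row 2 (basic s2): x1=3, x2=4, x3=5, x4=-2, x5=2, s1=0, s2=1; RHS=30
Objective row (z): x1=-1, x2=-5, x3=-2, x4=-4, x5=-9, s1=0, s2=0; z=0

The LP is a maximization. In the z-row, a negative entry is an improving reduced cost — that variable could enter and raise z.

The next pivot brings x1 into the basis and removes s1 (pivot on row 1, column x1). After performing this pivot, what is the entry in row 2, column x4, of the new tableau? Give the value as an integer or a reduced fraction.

-4

Pivot element is row 1, column x1: 6.
Normalize row 1: new (row 1, x4) = 4/6 = 2/3.
row 2 ← row 2 − 3·(new row 1): -2 − 3·(2/3) = -4.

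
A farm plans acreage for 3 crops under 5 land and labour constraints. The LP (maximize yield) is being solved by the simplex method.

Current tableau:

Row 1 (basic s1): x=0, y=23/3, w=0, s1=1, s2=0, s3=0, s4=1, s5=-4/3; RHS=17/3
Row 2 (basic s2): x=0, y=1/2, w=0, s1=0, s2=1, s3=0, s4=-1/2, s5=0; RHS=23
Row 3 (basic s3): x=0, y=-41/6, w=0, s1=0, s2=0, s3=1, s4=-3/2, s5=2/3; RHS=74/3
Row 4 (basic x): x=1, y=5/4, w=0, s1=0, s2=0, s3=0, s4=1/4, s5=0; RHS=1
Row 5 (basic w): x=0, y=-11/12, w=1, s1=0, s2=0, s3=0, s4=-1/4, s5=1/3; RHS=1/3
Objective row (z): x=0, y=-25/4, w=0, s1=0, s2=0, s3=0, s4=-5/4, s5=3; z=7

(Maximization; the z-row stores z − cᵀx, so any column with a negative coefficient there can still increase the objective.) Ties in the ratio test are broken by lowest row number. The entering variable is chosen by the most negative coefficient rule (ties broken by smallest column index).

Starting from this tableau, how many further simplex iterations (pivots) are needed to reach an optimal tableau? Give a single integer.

2

pivot: y in, s1 out → z = 1069/92
pivot: s4 in, x out → z = 12
No improving column remains; optimal.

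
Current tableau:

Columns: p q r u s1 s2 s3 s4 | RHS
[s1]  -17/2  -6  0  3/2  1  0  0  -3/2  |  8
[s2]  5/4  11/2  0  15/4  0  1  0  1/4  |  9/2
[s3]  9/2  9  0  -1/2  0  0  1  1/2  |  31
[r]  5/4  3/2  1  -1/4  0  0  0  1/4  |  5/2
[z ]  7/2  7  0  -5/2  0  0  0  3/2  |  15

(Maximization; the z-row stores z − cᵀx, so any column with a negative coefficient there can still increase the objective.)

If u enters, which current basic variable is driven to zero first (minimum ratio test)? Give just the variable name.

Ratios: row 1 (s1): 8/(3/2) = 16/3; row 2 (s2): (9/2)/(15/4) = 6/5; row 3 (s3): entry -1/2 ≤ 0, skip; row 4 (r): entry -1/4 ≤ 0, skip.
Minimum ratio 6/5 is in the s2 row, so s2 leaves.

s2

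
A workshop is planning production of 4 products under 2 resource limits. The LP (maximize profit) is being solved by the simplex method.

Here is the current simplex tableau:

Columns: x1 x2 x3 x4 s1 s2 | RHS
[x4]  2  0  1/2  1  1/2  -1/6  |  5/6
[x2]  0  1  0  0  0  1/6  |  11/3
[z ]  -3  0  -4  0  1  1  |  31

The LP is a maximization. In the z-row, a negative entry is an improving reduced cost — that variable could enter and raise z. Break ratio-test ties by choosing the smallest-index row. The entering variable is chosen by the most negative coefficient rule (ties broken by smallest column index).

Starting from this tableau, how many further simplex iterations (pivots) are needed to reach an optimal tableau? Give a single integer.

pivot: x3 in, x4 out → z = 113/3
pivot: s2 in, x2 out → z = 45
No improving column remains; optimal.

2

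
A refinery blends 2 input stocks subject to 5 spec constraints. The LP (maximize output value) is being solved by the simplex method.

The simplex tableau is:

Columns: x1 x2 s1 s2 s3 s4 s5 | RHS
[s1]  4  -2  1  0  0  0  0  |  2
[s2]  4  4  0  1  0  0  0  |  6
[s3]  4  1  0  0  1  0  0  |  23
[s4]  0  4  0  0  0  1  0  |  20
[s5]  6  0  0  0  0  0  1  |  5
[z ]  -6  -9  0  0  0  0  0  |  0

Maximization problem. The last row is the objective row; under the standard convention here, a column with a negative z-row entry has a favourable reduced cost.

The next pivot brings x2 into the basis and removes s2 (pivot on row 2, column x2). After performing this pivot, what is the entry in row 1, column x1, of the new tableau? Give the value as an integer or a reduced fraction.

Pivot element is row 2, column x2: 4.
Normalize row 2: new (row 2, x1) = 4/4 = 1.
row 1 ← row 1 − (-2)·(new row 2): 4 − (-2)·1 = 6.

6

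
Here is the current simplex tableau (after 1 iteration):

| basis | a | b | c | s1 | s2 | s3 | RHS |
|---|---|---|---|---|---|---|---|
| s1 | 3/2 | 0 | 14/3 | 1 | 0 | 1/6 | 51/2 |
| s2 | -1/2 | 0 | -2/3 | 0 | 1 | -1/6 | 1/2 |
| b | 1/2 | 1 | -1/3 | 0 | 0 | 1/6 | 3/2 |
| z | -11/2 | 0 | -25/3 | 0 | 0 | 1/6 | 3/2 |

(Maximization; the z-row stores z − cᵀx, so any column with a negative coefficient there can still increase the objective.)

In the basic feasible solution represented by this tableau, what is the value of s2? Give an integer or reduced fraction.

s2 is basic (row 2); its value is the RHS of that row: 1/2.

1/2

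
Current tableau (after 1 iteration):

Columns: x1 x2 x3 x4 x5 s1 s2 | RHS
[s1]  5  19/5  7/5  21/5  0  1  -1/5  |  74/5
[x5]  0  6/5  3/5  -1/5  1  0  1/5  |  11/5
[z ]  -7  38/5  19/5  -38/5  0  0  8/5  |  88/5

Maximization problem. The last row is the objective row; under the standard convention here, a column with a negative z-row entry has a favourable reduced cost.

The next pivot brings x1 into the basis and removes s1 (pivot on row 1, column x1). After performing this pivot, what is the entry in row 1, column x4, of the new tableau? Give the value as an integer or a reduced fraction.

21/25

Pivot element is row 1, column x1: 5.
Normalize row 1: new (row 1, x4) = (21/5)/5 = 21/25.
Row 1 is the pivot row, so the entry is 21/25.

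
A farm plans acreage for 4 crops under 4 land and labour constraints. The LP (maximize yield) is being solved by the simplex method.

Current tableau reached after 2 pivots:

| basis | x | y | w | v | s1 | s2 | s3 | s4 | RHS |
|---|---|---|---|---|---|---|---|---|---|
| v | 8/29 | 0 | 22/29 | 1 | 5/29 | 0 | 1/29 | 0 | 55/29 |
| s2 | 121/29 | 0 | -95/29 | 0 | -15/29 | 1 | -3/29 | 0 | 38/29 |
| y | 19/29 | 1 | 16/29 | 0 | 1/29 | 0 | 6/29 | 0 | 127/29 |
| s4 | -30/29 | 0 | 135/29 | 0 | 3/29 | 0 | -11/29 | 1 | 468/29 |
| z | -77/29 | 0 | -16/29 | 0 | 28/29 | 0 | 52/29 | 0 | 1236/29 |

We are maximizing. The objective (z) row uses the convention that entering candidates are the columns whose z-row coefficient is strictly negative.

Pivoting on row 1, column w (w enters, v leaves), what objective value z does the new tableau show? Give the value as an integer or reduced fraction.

Minimum ratio for w: (55/29)/(22/29) = 5/2.
z changes by −(z-row coeff of w)·ratio = −(-16/29)·(5/2) = 40/29.
New z = 1236/29 + (40/29) = 44.

44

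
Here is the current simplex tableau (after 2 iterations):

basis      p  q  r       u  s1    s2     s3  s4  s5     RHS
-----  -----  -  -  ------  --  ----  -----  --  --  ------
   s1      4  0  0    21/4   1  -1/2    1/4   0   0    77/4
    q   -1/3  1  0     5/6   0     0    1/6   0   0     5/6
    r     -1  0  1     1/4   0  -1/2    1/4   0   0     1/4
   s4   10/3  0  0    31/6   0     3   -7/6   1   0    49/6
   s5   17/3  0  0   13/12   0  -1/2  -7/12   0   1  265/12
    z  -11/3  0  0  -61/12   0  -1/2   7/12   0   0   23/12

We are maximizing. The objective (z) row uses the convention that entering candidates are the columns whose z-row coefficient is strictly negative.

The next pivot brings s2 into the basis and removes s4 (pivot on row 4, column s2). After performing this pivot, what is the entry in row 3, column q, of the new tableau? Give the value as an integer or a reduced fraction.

Pivot element is row 4, column s2: 3.
Normalize row 4: new (row 4, q) = 0/3 = 0.
row 3 ← row 3 − (-1/2)·(new row 4): 0 − (-1/2)·0 = 0.

0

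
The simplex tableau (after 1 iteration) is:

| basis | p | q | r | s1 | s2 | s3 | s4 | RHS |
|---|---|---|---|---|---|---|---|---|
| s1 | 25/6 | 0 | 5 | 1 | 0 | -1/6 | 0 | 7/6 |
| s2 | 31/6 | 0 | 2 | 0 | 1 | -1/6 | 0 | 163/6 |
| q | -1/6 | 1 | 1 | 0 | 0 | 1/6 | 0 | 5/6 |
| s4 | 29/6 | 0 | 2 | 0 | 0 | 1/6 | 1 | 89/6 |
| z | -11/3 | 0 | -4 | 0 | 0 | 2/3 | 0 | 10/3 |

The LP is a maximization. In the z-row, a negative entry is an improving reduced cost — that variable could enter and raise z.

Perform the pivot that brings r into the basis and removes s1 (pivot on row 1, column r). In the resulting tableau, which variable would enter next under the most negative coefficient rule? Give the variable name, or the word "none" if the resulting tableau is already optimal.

p

Pivot element 5. New z-row = old z-row − (-4)·(row 1/5).
Updated z-row coefficients: p: -1/3, q: 0, r: 0, s1: 4/5, s2: 0, s3: 8/15, s4: 0.
The most negative is -1/3 in column p, so p would enter next.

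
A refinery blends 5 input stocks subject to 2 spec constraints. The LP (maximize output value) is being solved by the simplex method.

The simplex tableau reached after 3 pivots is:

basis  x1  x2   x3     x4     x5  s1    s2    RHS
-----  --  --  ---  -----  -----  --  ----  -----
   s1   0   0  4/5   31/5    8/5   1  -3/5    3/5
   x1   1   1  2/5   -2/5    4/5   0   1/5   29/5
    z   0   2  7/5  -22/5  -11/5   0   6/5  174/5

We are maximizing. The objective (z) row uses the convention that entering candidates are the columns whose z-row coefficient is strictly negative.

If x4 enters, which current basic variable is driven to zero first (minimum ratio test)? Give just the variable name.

Ratios: row 1 (s1): (3/5)/(31/5) = 3/31; row 2 (x1): entry -2/5 ≤ 0, skip.
Minimum ratio 3/31 is in the s1 row, so s1 leaves.

s1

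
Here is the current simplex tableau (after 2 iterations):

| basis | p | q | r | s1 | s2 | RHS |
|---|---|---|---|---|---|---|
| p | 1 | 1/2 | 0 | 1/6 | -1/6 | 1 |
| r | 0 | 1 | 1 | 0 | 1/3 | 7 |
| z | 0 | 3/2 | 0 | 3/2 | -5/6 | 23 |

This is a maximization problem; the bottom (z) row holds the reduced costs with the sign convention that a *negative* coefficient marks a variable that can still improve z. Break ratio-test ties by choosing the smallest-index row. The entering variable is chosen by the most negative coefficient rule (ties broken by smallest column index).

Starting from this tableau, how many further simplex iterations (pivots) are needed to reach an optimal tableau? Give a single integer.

1

pivot: s2 in, r out → z = 81/2
No improving column remains; optimal.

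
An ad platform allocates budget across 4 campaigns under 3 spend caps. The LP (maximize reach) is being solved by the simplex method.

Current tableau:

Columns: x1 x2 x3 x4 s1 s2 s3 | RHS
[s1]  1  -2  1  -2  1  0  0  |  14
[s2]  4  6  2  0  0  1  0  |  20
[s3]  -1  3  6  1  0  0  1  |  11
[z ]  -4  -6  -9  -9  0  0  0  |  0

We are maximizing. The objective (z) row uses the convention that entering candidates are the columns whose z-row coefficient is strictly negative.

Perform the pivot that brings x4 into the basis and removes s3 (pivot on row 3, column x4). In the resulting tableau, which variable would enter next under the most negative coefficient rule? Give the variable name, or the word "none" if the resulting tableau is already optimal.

Pivot element 1. New z-row = old z-row − (-9)·(row 3/1).
Updated z-row coefficients: x1: -13, x2: 21, x3: 45, x4: 0, s1: 0, s2: 0, s3: 9.
The most negative is -13 in column x1, so x1 would enter next.

x1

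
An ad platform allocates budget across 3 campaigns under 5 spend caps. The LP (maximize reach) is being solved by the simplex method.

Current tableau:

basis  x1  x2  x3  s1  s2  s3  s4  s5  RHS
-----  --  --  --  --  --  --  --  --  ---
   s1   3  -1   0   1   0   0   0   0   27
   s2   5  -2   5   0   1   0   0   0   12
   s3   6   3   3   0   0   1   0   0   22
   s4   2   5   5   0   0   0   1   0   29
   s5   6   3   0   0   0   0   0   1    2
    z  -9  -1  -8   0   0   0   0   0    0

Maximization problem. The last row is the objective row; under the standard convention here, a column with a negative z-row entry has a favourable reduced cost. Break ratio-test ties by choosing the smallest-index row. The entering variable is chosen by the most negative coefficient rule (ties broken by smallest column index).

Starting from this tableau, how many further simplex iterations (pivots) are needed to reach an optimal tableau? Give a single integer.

pivot: x1 in, s5 out → z = 3
pivot: x3 in, s2 out → z = 293/15
pivot: x2 in, x1 out → z = 22
No improving column remains; optimal.

3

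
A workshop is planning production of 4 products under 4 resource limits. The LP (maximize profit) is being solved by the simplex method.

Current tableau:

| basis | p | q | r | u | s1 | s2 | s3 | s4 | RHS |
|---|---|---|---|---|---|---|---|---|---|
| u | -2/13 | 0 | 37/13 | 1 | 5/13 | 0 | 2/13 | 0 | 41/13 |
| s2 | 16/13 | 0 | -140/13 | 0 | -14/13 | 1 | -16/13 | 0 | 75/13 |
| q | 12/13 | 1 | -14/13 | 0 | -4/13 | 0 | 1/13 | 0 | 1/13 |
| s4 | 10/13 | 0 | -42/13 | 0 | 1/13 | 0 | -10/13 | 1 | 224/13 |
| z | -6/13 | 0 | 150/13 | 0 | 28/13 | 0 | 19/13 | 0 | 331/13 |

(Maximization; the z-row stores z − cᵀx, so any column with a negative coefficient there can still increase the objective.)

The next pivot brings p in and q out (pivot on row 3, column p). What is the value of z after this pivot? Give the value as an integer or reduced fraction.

51/2

Minimum ratio for p: (1/13)/(12/13) = 1/12.
z changes by −(z-row coeff of p)·ratio = −(-6/13)·(1/12) = 1/26.
New z = 331/13 + (1/26) = 51/2.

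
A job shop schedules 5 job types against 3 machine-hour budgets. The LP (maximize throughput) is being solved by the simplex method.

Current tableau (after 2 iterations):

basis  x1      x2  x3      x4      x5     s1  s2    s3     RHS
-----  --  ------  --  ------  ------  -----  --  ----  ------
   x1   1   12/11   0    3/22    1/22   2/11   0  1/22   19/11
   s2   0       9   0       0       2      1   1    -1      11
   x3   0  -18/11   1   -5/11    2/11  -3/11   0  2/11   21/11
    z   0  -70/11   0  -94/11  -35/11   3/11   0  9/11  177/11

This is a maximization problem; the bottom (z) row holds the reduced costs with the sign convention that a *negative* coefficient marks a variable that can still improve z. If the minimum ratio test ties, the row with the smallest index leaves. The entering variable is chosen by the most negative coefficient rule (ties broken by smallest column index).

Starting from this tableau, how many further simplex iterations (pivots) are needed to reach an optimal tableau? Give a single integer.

pivot: x4 in, x1 out → z = 373/3
pivot: x5 in, s2 out → z = 757/6
No improving column remains; optimal.

2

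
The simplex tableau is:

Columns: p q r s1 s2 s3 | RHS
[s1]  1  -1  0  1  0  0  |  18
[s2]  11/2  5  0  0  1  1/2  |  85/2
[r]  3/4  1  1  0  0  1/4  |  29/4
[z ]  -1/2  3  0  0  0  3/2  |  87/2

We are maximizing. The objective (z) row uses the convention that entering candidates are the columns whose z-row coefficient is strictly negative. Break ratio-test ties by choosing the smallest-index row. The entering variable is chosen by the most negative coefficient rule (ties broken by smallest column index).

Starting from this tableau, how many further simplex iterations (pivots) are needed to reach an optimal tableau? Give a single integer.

pivot: p in, s2 out → z = 521/11
No improving column remains; optimal.

1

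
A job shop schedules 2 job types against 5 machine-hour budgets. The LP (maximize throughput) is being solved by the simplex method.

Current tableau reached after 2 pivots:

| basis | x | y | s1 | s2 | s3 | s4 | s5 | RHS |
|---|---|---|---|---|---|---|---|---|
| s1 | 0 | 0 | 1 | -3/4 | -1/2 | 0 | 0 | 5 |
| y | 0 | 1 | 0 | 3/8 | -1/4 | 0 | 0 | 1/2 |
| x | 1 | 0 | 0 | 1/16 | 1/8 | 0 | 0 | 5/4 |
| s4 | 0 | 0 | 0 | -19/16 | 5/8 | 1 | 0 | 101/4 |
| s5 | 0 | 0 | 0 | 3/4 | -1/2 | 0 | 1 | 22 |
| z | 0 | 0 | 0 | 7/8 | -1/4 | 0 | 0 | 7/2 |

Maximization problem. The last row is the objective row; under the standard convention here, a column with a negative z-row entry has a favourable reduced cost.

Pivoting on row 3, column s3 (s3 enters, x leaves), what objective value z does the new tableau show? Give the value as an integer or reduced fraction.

6

Minimum ratio for s3: (5/4)/(1/8) = 10.
z changes by −(z-row coeff of s3)·ratio = −(-1/4)·10 = 5/2.
New z = 7/2 + (5/2) = 6.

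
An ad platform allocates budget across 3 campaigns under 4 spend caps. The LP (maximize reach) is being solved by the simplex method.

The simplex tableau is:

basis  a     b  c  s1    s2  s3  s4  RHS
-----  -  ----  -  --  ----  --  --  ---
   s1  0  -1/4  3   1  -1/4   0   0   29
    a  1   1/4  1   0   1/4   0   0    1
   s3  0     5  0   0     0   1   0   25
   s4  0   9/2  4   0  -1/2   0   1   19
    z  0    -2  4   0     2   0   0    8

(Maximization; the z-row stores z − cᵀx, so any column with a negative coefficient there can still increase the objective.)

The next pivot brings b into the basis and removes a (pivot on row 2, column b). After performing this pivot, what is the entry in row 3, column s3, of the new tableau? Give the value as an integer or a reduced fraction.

1

Pivot element is row 2, column b: 1/4.
Normalize row 2: new (row 2, s3) = 0/(1/4) = 0.
row 3 ← row 3 − 5·(new row 2): 1 − 5·0 = 1.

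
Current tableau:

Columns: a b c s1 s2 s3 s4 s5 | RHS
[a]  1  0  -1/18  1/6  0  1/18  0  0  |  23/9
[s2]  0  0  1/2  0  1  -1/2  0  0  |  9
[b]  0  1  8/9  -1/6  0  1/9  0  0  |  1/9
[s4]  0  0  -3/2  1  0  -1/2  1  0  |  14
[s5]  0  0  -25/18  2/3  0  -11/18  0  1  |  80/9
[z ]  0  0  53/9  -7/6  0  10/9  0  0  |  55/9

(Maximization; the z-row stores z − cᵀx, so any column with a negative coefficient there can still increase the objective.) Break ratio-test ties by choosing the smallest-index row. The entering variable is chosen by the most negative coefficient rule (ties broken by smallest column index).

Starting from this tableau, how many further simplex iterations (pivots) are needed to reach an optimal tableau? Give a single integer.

1

pivot: s1 in, s5 out → z = 65/3
No improving column remains; optimal.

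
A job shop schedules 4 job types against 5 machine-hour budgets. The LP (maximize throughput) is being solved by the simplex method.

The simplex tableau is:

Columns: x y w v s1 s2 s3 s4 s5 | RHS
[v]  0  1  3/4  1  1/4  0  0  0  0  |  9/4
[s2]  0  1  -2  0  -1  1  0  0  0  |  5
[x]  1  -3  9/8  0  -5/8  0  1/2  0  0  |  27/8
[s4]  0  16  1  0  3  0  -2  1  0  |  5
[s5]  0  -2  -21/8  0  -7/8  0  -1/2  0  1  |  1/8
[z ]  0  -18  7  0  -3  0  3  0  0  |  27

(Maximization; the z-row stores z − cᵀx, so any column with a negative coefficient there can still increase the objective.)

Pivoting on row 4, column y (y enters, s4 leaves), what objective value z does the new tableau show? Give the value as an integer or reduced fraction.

261/8

Minimum ratio for y: 5/16 = 5/16.
z changes by −(z-row coeff of y)·ratio = −(-18)·(5/16) = 45/8.
New z = 27 + (45/8) = 261/8.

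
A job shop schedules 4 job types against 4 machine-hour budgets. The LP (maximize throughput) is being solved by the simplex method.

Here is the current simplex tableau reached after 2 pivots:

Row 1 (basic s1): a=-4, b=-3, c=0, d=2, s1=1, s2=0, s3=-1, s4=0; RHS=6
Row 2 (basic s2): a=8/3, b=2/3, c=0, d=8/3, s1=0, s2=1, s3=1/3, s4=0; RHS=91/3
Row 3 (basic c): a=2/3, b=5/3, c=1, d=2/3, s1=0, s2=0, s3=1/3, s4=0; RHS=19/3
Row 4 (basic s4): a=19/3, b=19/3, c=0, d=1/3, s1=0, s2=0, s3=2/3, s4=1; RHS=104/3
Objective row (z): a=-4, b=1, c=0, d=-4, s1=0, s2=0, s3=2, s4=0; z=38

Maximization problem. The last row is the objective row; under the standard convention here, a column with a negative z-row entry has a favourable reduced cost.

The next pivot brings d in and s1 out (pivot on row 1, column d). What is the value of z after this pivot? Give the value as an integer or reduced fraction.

50

Minimum ratio for d: 6/2 = 3.
z changes by −(z-row coeff of d)·ratio = −(-4)·3 = 12.
New z = 38 + 12 = 50.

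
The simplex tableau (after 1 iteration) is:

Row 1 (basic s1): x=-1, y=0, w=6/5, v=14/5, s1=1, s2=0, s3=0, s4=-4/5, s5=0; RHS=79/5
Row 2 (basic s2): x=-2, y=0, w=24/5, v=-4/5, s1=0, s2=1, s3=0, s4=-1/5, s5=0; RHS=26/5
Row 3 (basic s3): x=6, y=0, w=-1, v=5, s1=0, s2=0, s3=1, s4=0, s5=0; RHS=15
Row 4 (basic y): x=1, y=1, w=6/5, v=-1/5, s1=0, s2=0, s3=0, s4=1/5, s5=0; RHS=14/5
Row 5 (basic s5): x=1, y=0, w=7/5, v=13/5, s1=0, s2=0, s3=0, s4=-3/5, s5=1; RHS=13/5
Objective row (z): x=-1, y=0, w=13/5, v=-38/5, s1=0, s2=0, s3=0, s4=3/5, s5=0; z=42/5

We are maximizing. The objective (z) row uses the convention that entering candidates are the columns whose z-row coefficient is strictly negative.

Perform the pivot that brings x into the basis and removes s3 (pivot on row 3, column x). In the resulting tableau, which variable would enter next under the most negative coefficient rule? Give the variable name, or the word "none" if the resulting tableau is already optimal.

Pivot element 6. New z-row = old z-row − (-1)·(row 3/6).
Updated z-row coefficients: x: 0, y: 0, w: 73/30, v: -203/30, s1: 0, s2: 0, s3: 1/6, s4: 3/5, s5: 0.
The most negative is -203/30 in column v, so v would enter next.

v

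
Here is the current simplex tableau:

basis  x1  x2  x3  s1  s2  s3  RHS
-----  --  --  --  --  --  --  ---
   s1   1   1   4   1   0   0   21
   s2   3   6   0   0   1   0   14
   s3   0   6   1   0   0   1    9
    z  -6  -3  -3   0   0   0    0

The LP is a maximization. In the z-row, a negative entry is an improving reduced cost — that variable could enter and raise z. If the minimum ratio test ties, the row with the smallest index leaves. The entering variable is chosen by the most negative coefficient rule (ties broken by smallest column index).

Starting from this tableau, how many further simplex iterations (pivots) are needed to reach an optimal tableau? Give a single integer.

2

pivot: x1 in, s2 out → z = 28
pivot: x3 in, s1 out → z = 161/4
No improving column remains; optimal.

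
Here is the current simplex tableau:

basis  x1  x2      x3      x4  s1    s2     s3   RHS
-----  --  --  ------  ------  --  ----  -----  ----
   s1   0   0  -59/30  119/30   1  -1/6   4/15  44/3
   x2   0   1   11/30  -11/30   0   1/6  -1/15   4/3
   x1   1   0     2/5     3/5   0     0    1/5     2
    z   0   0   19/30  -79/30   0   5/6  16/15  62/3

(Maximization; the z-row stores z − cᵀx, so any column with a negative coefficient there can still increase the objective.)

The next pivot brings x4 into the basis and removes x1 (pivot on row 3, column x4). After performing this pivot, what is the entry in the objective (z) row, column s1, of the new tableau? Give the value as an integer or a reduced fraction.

Pivot element is row 3, column x4: 3/5.
Normalize row 3: new (row 3, s1) = 0/(3/5) = 0.
z-row ← z-row − (-79/30)·(new row 3): 0 − (-79/30)·0 = 0.

0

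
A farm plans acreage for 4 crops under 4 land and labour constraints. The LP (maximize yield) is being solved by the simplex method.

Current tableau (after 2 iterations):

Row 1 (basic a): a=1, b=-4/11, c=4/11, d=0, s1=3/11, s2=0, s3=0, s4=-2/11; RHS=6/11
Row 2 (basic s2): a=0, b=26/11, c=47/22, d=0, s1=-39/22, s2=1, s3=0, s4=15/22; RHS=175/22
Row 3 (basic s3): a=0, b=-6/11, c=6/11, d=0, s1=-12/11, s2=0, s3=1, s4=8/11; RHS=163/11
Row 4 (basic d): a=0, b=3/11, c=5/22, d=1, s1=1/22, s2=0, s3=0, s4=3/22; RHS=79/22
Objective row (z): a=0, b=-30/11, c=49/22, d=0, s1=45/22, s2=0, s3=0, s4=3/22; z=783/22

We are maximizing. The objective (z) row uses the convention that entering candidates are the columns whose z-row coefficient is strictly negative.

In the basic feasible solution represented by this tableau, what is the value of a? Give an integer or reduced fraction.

6/11

a is basic (row 1); its value is the RHS of that row: 6/11.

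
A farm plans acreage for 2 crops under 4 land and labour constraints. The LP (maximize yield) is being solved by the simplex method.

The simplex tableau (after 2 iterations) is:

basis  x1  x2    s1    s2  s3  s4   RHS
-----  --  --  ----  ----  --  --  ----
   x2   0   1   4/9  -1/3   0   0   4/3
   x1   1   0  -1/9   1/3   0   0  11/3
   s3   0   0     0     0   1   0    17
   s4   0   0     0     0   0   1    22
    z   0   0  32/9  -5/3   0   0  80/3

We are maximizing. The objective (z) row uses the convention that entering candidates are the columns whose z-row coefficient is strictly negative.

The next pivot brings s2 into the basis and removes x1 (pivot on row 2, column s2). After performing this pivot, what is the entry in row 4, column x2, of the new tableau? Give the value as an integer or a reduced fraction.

Pivot element is row 2, column s2: 1/3.
Normalize row 2: new (row 2, x2) = 0/(1/3) = 0.
row 4 ← row 4 − 0·(new row 2): 0 − 0·0 = 0.

0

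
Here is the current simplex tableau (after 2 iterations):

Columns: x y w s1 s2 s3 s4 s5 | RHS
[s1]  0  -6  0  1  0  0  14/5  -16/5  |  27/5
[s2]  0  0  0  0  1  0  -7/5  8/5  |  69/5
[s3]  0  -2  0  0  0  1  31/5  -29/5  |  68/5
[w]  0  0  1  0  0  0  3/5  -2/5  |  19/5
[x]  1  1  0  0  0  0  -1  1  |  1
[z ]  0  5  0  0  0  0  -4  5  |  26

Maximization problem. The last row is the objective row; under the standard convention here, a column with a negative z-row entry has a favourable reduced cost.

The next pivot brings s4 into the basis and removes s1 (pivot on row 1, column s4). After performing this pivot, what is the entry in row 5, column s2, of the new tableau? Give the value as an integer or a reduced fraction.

Pivot element is row 1, column s4: 14/5.
Normalize row 1: new (row 1, s2) = 0/(14/5) = 0.
row 5 ← row 5 − (-1)·(new row 1): 0 − (-1)·0 = 0.

0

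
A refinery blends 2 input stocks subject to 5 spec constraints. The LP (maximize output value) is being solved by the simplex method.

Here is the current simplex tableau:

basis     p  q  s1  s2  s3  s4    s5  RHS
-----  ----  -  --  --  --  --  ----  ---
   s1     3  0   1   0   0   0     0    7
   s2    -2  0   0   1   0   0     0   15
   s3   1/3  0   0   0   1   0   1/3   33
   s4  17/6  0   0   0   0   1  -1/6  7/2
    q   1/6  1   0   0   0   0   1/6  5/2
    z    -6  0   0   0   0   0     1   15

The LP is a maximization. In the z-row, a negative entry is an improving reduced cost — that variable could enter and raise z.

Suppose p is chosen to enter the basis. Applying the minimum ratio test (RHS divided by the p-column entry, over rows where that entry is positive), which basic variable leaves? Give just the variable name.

Ratios: row 1 (s1): 7/3 = 7/3; row 2 (s2): entry -2 ≤ 0, skip; row 3 (s3): 33/(1/3) = 99; row 4 (s4): (7/2)/(17/6) = 21/17; row 5 (q): (5/2)/(1/6) = 15.
Minimum ratio 21/17 is in the s4 row, so s4 leaves.

s4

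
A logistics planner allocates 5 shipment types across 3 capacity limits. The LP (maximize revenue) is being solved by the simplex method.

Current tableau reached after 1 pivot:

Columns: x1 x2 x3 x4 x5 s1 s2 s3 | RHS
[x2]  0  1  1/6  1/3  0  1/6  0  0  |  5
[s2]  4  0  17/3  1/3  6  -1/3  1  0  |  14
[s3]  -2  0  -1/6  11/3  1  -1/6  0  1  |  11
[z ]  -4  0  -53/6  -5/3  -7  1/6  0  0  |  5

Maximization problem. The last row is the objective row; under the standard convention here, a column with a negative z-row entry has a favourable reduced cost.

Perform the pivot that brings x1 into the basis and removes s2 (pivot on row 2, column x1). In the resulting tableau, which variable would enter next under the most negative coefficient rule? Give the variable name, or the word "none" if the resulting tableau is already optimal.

x3

Pivot element 4. New z-row = old z-row − (-4)·(row 2/4).
Updated z-row coefficients: x1: 0, x2: 0, x3: -19/6, x4: -4/3, x5: -1, s1: -1/6, s2: 1, s3: 0.
The most negative is -19/6 in column x3, so x3 would enter next.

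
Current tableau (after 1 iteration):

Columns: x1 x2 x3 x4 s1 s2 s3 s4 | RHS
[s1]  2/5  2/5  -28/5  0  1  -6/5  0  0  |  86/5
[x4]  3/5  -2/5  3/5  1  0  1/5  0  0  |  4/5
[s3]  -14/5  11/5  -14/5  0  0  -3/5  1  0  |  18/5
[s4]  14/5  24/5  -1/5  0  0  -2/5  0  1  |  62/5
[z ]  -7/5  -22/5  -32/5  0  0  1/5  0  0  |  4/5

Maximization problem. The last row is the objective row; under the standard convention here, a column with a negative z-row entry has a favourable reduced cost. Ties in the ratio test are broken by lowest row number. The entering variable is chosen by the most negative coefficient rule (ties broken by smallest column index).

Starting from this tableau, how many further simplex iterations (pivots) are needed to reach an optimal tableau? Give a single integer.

2

pivot: x3 in, x4 out → z = 28/3
pivot: x2 in, s4 out → z = 230/7
No improving column remains; optimal.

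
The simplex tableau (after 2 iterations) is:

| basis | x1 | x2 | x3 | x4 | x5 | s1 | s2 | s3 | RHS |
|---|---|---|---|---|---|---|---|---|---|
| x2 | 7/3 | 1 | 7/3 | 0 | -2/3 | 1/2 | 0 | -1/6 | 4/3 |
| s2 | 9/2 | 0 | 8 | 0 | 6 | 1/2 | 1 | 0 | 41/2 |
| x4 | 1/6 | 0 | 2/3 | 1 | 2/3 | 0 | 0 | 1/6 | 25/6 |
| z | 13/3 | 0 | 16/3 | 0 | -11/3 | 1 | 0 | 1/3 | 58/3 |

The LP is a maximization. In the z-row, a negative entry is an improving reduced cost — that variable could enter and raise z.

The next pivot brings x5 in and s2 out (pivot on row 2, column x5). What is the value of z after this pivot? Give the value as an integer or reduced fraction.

1147/36

Minimum ratio for x5: (41/2)/6 = 41/12.
z changes by −(z-row coeff of x5)·ratio = −(-11/3)·(41/12) = 451/36.
New z = 58/3 + (451/36) = 1147/36.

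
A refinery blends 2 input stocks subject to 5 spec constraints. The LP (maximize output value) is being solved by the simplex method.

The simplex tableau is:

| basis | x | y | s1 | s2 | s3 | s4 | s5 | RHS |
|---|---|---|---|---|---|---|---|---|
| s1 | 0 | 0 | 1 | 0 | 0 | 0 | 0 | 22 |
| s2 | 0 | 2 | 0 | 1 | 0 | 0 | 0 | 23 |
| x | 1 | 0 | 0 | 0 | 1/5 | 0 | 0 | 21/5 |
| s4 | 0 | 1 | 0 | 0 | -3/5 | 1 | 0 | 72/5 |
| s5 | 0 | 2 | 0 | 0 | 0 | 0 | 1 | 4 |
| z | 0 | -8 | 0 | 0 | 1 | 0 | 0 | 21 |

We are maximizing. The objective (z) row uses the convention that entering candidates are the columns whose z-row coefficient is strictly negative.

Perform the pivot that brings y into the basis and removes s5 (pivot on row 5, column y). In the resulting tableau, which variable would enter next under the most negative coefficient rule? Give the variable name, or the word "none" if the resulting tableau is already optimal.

none

Pivot element 2. New z-row = old z-row − (-8)·(row 5/2).
Updated z-row coefficients: x: 0, y: 0, s1: 0, s2: 0, s3: 1, s4: 0, s5: 4.
No coefficient is strictly negative; the tableau after this pivot is optimal.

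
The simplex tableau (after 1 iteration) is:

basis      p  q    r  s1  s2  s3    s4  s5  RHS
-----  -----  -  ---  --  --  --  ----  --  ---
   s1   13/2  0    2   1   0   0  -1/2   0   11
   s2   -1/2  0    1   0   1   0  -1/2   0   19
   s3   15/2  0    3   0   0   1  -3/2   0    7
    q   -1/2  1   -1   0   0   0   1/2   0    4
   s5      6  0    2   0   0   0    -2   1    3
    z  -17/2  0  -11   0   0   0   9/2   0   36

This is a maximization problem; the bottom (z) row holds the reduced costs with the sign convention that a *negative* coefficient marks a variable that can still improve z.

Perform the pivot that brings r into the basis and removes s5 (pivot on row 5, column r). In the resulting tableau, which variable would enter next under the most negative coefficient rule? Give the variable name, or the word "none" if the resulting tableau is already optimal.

s4

Pivot element 2. New z-row = old z-row − (-11)·(row 5/2).
Updated z-row coefficients: p: 49/2, q: 0, r: 0, s1: 0, s2: 0, s3: 0, s4: -13/2, s5: 11/2.
The most negative is -13/2 in column s4, so s4 would enter next.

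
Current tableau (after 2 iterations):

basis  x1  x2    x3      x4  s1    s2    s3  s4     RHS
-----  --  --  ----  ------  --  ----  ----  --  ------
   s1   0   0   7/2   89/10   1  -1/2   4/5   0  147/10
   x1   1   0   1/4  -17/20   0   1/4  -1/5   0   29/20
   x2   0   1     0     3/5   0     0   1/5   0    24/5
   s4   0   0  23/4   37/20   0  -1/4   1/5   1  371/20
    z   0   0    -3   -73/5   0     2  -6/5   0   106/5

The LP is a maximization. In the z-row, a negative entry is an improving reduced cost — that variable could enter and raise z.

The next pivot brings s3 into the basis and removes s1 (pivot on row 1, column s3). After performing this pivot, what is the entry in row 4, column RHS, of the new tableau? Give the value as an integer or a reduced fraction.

119/8

Pivot element is row 1, column s3: 4/5.
Normalize row 1: new (row 1, RHS) = (147/10)/(4/5) = 147/8.
row 4 ← row 4 − (1/5)·(new row 1): 371/20 − (1/5)·(147/8) = 119/8.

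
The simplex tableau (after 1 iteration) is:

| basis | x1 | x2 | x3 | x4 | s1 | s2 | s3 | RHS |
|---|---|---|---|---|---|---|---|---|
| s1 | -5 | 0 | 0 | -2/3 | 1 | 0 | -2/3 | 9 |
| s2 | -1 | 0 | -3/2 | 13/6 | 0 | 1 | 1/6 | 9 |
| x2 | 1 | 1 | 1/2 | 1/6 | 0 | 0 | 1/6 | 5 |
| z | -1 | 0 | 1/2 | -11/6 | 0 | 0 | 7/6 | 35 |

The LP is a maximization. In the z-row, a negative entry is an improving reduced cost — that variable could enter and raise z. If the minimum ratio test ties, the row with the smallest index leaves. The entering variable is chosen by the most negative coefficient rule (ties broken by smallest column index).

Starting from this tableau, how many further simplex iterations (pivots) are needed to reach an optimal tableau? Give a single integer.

2

pivot: x4 in, s2 out → z = 554/13
pivot: x1 in, x2 out → z = 50
No improving column remains; optimal.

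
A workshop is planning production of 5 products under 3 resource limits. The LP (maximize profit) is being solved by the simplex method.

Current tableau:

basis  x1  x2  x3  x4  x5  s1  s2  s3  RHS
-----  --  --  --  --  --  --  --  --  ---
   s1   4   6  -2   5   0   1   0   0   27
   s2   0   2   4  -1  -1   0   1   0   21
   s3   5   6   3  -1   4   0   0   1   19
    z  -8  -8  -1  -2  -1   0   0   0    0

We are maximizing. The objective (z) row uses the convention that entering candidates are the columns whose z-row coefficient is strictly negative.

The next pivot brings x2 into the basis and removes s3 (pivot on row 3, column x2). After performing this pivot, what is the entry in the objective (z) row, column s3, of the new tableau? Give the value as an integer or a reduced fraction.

4/3

Pivot element is row 3, column x2: 6.
Normalize row 3: new (row 3, s3) = 1/6 = 1/6.
z-row ← z-row − (-8)·(new row 3): 0 − (-8)·(1/6) = 4/3.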